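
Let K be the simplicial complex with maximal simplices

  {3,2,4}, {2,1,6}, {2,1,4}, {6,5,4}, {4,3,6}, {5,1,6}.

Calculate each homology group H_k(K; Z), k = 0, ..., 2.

Fix the vertex order 1 < 2 < 3 < 4 < 5 < 6 and write every simplex with vertices in increasing order. Then dim K = 2 and the simplices of K are:

  0-simplices (6): [1], [2], [3], [4], [5], [6]
  1-simplices (12): [1,2], [1,4], [1,5], [1,6], [2,3], [2,4], [2,6], [3,4], [3,6], [4,5], [4,6], [5,6]
  2-simplices (6): [1,2,4], [1,2,6], [1,5,6], [2,3,4], [3,4,6], [4,5,6]

Hence C_0 ≅ Z^6, C_1 ≅ Z^12, C_2 ≅ Z^6.

∂_1: C_1 → C_0 is given by ∂[p,q] = [q] − [p]. For instance
  ∂[2,6] = [6] − [2].
The resulting 6×12 matrix has rank 5, and its Smith normal form has invariant factors (1,1,1,1,1).

The boundary map ∂_2: C_2 → C_1 sends each 2-simplex [p,q,r] to [q,r] − [p,r] + [p,q]. For instance
  ∂[3,4,6] = [4,6] − [3,6] + [3,4],
  ∂[1,2,6] = [2,6] − [1,6] + [1,2].
As a 12×6 matrix over Z this has rank 6, with invariant factors (1,1,1,1,1,1).

Computing H_k = (kernel of ∂_k) / (image of ∂_{k+1}):

  H_0: rank C_0 − rank ∂_1 = 6 − 5 = 1, and the invariant factors of ∂_1 are all 1, so H_0 ≅ Z.
  H_1: rank ker ∂_1 − rank ∂_2 = (12 − 5) − 6 = 1, and the invariant factors of ∂_2 are all 1, so H_1 ≅ Z.
  H_2: rank ker ∂_2 − rank ∂_3 = (6 − 6) − 0 = 0, and there is no ∂_3, so H_2 ≅ 0.

As a check, the Euler characteristic is 6 − 12 + 6 = 0, which agrees with 1 − 1 + 0 = 0.

H_0 ≅ Z,  H_1 ≅ Z,  H_2 = 0.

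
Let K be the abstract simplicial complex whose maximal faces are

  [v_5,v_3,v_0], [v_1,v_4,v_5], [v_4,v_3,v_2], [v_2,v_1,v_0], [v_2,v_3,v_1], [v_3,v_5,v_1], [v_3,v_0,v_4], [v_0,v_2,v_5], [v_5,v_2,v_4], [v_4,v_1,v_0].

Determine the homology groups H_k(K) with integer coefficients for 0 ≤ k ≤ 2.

H_0 = Z,  H_1 = Z/2,  H_2 = 0.

K has 6 vertices, 15 edges, 10 triangles.
rank ∂_0 = 0, rank ∂_1 = 5 ⇒ b_0 = 6 − 0 − 5 = 1; all invariant factors of ∂_1 are 1 so no torsion. So H_0 = Z.
rank ∂_1 = 5, rank ∂_2 = 10 ⇒ b_1 = 15 − 5 − 10 = 0; ∂_2 has invariant factor(s) [2] giving torsion. So H_1 = Z/2.
rank ∂_2 = 10, rank ∂_3 = 0 ⇒ b_2 = 10 − 10 − 0 = 0. So H_2 = 0.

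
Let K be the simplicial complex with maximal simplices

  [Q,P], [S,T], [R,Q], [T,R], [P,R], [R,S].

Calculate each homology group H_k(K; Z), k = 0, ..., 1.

K has 5 vertices, 6 edges.
rank ∂_0 = 0, rank ∂_1 = 4 ⇒ b_0 = 5 − 0 − 4 = 1; all invariant factors of ∂_1 are 1 so no torsion. So H_0 = Z.
rank ∂_1 = 4, rank ∂_2 = 0 ⇒ b_1 = 6 − 4 − 0 = 2. So H_1 = Z^2.

H_0 ≅ Z,  H_1 ≅ Z^2.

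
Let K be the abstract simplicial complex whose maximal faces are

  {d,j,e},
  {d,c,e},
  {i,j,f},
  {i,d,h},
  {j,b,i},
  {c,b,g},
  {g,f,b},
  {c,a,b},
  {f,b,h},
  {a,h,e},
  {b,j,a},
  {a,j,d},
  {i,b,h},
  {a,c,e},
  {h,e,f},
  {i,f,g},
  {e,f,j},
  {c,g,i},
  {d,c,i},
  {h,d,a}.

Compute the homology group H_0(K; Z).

We work with the vertex ordering a < b < c < d < e < f < g < h < i < j. The simplices of K, each written with vertices in increasing order, are:

  0-simplices (10): a, b, c, d, e, f, g, h, i, j
  1-simplices (30): ab, ac, ad, ae, ah, aj, bc, bf, bg, bh, bi, bj, cd, ce, cg, ci, de, dh, di, dj, ef, eh, ej, fg, fh, fi, fj, gi, hi, ij
  2-simplices (20): abc, abj, ace, adh, adj, aeh, bcg, bfg, bfh, bhi, bij, cde, cdi, cgi, dej, dhi, efh, efj, fgi, fij

Hence C_0 ≅ Z^10, C_1 ≅ Z^30, C_2 ≅ Z^20.

∂_1: C_1 → C_0 sends each edge [p,q] (with p < q) to q − p.
As a 10×30 matrix over Z this has rank 9, with invariant factors (1,1,1,1,1,1,1,1,1).

The boundary map ∂_2: C_2 → C_1 acts by ∂[p,q,r] = [q,r] − [p,r] + [p,q]. For instance
  ∂cdi = di − ci + cd,
  ∂aeh = eh − ah + ae.
The resulting 30×20 matrix has rank 20, and its Smith normal form has invariant factors (1,1,1,1,1,1,1,1,1,1,1,1,1,1,1,1,1,1,1,2).

Reading off H_k = ker ∂_k / im ∂_{k+1}:

  H_0: rank C_0 − rank ∂_1 = 10 − 9 = 1, and the invariant factors of ∂_1 are all 1, so H_0 ≅ Z.

(K is a triangulation of the Klein bottle.)

H_0 = Z.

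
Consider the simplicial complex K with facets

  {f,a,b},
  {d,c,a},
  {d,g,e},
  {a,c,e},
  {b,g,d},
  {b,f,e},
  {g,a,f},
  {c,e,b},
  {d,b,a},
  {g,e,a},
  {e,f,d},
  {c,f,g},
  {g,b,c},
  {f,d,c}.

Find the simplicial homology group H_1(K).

K has 7 vertices, 21 edges, 14 triangles.
rank ∂_1 = 6, rank ∂_2 = 13 ⇒ b_1 = 21 − 6 − 13 = 2; all invariant factors of ∂_2 are 1 so no torsion. So H_1 ≅ Z^2.

H_1 = Z^2.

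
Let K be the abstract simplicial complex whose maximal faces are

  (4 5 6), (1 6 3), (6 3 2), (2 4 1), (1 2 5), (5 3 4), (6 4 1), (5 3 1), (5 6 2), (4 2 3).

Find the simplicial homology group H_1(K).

Fix the vertex order 1 < 2 < 3 < 4 < 5 < 6 and write every simplex with vertices in increasing order. Then dim K = 2 and the simplices of K are:

  0-simplices (6): [1], [2], [3], [4], [5], [6]
  1-simplices (15): [1,2], [1,3], [1,4], [1,5], [1,6], [2,3], [2,4], [2,5], [2,6], [3,4], [3,5], [3,6], [4,5], [4,6], [5,6]
  2-simplices (10): [1,2,4], [1,2,5], [1,3,5], [1,3,6], [1,4,6], [2,3,4], [2,3,6], [2,5,6], [3,4,5], [4,5,6]

giving chain groups C_0 ≅ Z^6, C_1 ≅ Z^15, C_2 ≅ Z^10.

The boundary map ∂_1: C_1 → C_0 is given by ∂[p,q] = [q] − [p]. For instance
  ∂[5,6] = [6] − [5].
This gives a 6×15 integer matrix of rank 5; reducing to Smith normal form yields diagonal entries (1,1,1,1,1).

Boundary ∂_2: C_2 → C_1 sends each 2-simplex [p,q,r] to [q,r] − [p,r] + [p,q]. For instance
  ∂[1,4,6] = [4,6] − [1,6] + [1,4],
  ∂[4,5,6] = [5,6] − [4,6] + [4,5].
This gives a 15×10 integer matrix of rank 10; reducing to Smith normal form yields diagonal entries (1,1,1,1,1,1,1,1,1,2).

From H_k ≅ ker(∂_k) / im(∂_{k+1}) we obtain:

  H_1: rank ker ∂_1 − rank ∂_2 = (15 − 5) − 10 = 0, and ∂_2 has invariant factor 2 > 1, so H_1 = Z/2Z.

H_1 ≅ Z/2Z.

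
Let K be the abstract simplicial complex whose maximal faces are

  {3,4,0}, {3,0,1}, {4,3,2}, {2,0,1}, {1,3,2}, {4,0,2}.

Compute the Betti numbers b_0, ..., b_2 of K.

Order the vertices as 0 < 1 < 2 < 3 < 4. Listing each simplex with vertices in this order, K has dimension 2 with simplices:

  0-simplices (5): [0], [1], [2], [3], [4]
  1-simplices (9): [0,1], [0,2], [0,3], [0,4], [1,2], [1,3], [2,3], [2,4], [3,4]
  2-simplices (6): [0,1,2], [0,1,3], [0,2,4], [0,3,4], [1,2,3], [2,3,4]

giving chain groups C_0 ≅ Z^5, C_1 ≅ Z^9, C_2 ≅ Z^6.

∂_1: C_1 → C_0 is given by ∂[p,q] = [q] − [p].
As a 5×9 matrix over Z this has rank 4, with invariant factors (1,1,1,1).

Boundary ∂_2: C_2 → C_1 maps a triangle to the signed sum of its edges. For instance
  ∂[2,3,4] = [3,4] − [2,4] + [2,3],
  ∂[1,2,3] = [2,3] − [1,3] + [1,2].
The 9×6 boundary matrix has rank 5 and Smith normal form diag(1,1,1,1,1).

Now H_k = ker ∂_k / im ∂_{k+1}, so:

  H_0: rank C_0 − rank ∂_1 = 5 − 4 = 1, and the invariant factors of ∂_1 are all 1, so H_0 = Z.
  H_1: rank ker ∂_1 − rank ∂_2 = (9 − 4) − 5 = 0, and the invariant factors of ∂_2 are all 1, so H_1 = 0.
  H_2: rank ker ∂_2 − rank ∂_3 = (6 − 5) − 0 = 1, and there is no ∂_3, so H_2 = Z.

Hence the Betti numbers are b_0 = 1, b_1 = 0, b_2 = 1.

b_0 = 1, b_1 = 0, b_2 = 1.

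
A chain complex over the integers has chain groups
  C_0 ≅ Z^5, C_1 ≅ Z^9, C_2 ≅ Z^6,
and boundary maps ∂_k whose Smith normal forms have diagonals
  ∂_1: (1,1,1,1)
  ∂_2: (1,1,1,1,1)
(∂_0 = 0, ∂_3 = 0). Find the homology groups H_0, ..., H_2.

H_0: b_0 = 5 − 0 − 4 = 1; torsion from ∂_1 factors > 1: none. So H_0 ≅ Z.
H_1: b_1 = 9 − 4 − 5 = 0; torsion from ∂_2 factors > 1: none. So H_1 ≅ 0.
H_2: b_2 = 6 − 5 − 0 = 1; torsion from ∂_3 factors > 1: none. So H_2 ≅ Z.

H_0 ≅ Z,  H_1 = 0,  H_2 ≅ Z.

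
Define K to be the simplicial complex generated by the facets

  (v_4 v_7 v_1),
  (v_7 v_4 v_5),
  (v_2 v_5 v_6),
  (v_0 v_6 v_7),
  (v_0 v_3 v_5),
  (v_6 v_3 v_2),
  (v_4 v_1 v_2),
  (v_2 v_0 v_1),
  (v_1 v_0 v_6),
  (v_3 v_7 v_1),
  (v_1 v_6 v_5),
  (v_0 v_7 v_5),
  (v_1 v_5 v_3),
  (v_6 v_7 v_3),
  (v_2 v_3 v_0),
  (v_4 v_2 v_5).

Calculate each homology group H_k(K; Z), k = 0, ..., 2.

H_0 ≅ Z,  H_1 ≅ Z^2,  H_2 ≅ Z.

Fix the vertex order v_0 < v_1 < v_2 < v_3 < v_4 < v_5 < v_6 < v_7 and write every simplex with vertices in increasing order. Then dim K = 2 and the simplices of K are:

  0-simplices (8): [v_0], [v_1], [v_2], [v_3], [v_4], [v_5], [v_6], [v_7]
  1-simplices (24): (24 of them)
  2-simplices (16): (16 of them)

Hence C_0 ≅ Z^8, C_1 ≅ Z^24, C_2 ≅ Z^16.

∂_1: C_1 → C_0 maps an edge to its endpoints' difference, ∂[p,q] = q − p.
As a 8×24 matrix over Z this has rank 7, with invariant factors (1,1,1,1,1,1,1).

The boundary map ∂_2: C_2 → C_1 maps a triangle to the signed sum of its edges. For instance
  ∂[v_1,v_3,v_5] = [v_3,v_5] − [v_1,v_5] + [v_1,v_3],
  ∂[v_4,v_5,v_7] = [v_5,v_7] − [v_4,v_7] + [v_4,v_5].
The 24×16 boundary matrix has rank 15 and Smith normal form diag(1,1,1,1,1,1,1,1,1,1,1,1,1,1,1).

Reading off H_k = ker ∂_k / im ∂_{k+1}:

  H_0: rank C_0 − rank ∂_1 = 8 − 7 = 1, and the invariant factors of ∂_1 are all 1, so H_0 = Z.
  H_1: rank ker ∂_1 − rank ∂_2 = (24 − 7) − 15 = 2, and the invariant factors of ∂_2 are all 1, so H_1 = Z^2.
  H_2: rank ker ∂_2 − rank ∂_3 = (16 − 15) − 0 = 1, and there is no ∂_3, so H_2 = Z.

(K is a triangulation of the torus T^2.)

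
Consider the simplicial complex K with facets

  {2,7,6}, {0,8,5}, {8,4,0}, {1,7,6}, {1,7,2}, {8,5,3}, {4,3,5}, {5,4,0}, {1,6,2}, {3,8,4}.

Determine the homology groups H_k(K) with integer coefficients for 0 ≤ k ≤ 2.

H_0 = Z^2,  H_1 = 0,  H_2 = Z^2.

K has 9 vertices, 15 edges, 10 triangles.
rank ∂_0 = 0, rank ∂_1 = 7 ⇒ b_0 = 9 − 0 − 7 = 2; all invariant factors of ∂_1 are 1 so no torsion. So H_0 ≅ Z^2.
rank ∂_1 = 7, rank ∂_2 = 8 ⇒ b_1 = 15 − 7 − 8 = 0; all invariant factors of ∂_2 are 1 so no torsion. So H_1 ≅ 0.
rank ∂_2 = 8, rank ∂_3 = 0 ⇒ b_2 = 10 − 8 − 0 = 2. So H_2 ≅ Z^2.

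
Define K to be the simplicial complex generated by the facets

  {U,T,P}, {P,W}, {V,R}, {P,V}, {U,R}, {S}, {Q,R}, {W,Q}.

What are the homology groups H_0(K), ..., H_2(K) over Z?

Fix the vertex order P < Q < R < S < T < U < V < W and write every simplex with vertices in increasing order. Then dim K = 2 and the simplices of K are:

  0-simplices (8): P, Q, R, S, T, U, V, W
  1-simplices (9): PT, PU, PV, PW, QR, QW, RU, RV, TU
  2-simplices (1): PTU

Hence C_0 ≅ Z^8, C_1 ≅ Z^9, C_2 ≅ Z^1.

The boundary map ∂_1: C_1 → C_0 sends each edge [p,q] (with p < q) to q − p.
The 8×9 boundary matrix has rank 6 and Smith normal form diag(1,1,1,1,1,1).

Boundary ∂_2: C_2 → C_1 maps a triangle to the signed sum of its edges. For instance
  ∂PTU = TU − PU + PT.
The 9×1 boundary matrix has rank 1 and Smith normal form diag(1).

From H_k ≅ ker(∂_k) / im(∂_{k+1}) we obtain:

  H_0: rank C_0 − rank ∂_1 = 8 − 6 = 2, and the invariant factors of ∂_1 are all 1, so H_0 ≅ Z^2.
  H_1: rank ker ∂_1 − rank ∂_2 = (9 − 6) − 1 = 2, and the invariant factors of ∂_2 are all 1, so H_1 ≅ Z^2.
  H_2: rank ker ∂_2 − rank ∂_3 = (1 − 1) − 0 = 0, and there is no ∂_3, so H_2 ≅ 0.

H_0 ≅ Z^2,  H_1 ≅ Z^2,  H_2 = 0.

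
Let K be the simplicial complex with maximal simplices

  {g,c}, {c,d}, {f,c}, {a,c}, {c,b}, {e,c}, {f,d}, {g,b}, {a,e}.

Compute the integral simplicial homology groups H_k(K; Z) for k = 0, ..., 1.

H_0 = Z,  H_1 = Z^3.

Fix the vertex order a < b < c < d < e < f < g and write every simplex with vertices in increasing order. Then dim K = 1 and the simplices of K are:

  0-simplices (7): a, b, c, d, e, f, g
  1-simplices (9): ac, ae, bc, bg, cd, ce, cf, cg, df

giving chain groups C_0 ≅ Z^7, C_1 ≅ Z^9.

Boundary ∂_1: C_1 → C_0 is given by ∂[p,q] = [q] − [p]. For instance
  ∂bg = g − b.
The 7×9 boundary matrix has rank 6 and Smith normal form diag(1,1,1,1,1,1).

Reading off H_k = ker ∂_k / im ∂_{k+1}:

  H_0: rank C_0 − rank ∂_1 = 7 − 6 = 1, and the invariant factors of ∂_1 are all 1, so H_0 = Z.
  H_1: rank ker ∂_1 − rank ∂_2 = (9 − 6) − 0 = 3, and there is no ∂_2, so H_1 = Z^3.

(K is a triangulation of a wedge of 3 circles.)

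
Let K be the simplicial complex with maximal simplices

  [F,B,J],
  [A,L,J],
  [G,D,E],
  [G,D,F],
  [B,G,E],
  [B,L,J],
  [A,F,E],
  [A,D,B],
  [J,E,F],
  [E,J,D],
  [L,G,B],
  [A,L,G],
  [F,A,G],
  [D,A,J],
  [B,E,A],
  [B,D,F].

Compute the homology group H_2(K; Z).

K has 8 vertices, 24 edges, 16 triangles.
rank ∂_2 = 15, rank ∂_3 = 0 ⇒ b_2 = 16 − 15 − 0 = 1. So H_2 = Z.

H_2 = Z.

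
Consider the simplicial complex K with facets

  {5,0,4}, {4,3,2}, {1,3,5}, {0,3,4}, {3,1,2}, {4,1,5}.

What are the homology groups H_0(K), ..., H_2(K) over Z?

We work with the vertex ordering 0 < 1 < 2 < 3 < 4 < 5. The simplices of K, each written with vertices in increasing order, are:

  0-simplices (6): [0], [1], [2], [3], [4], [5]
  1-simplices (12): [0,3], [0,4], [0,5], [1,2], [1,3], [1,4], [1,5], [2,3], [2,4], [3,4], [3,5], [4,5]
  2-simplices (6): [0,3,4], [0,4,5], [1,2,3], [1,3,5], [1,4,5], [2,3,4]

Hence C_0 ≅ Z^6, C_1 ≅ Z^12, C_2 ≅ Z^6.

Boundary ∂_1: C_1 → C_0 sends each edge [p,q] (with p < q) to q − p. For instance
  ∂[0,3] = [3] − [0].
The 6×12 boundary matrix has rank 5 and Smith normal form diag(1,1,1,1,1).

The boundary map ∂_2: C_2 → C_1 sends each 2-simplex [p,q,r] to [q,r] − [p,r] + [p,q]. For instance
  ∂[1,3,5] = [3,5] − [1,5] + [1,3],
  ∂[0,4,5] = [4,5] − [0,5] + [0,4].
The resulting 12×6 matrix has rank 6, and its Smith normal form has invariant factors (1,1,1,1,1,1).

Now H_k = ker ∂_k / im ∂_{k+1}, so:

  H_0: rank C_0 − rank ∂_1 = 6 − 5 = 1, and the invariant factors of ∂_1 are all 1, so H_0 ≅ Z.
  H_1: rank ker ∂_1 − rank ∂_2 = (12 − 5) − 6 = 1, and the invariant factors of ∂_2 are all 1, so H_1 ≅ Z.
  H_2: rank ker ∂_2 − rank ∂_3 = (6 − 6) − 0 = 0, and there is no ∂_3, so H_2 ≅ 0.

H_0 = Z,  H_1 = Z,  H_2 = 0.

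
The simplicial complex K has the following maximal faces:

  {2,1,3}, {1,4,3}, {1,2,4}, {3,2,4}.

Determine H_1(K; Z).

H_1 ≅ 0.

Fix the vertex order 1 < 2 < 3 < 4 and write every simplex with vertices in increasing order. Then dim K = 2 and the simplices of K are:

  0-simplices (4): [1], [2], [3], [4]
  1-simplices (6): [1,2], [1,3], [1,4], [2,3], [2,4], [3,4]
  2-simplices (4): [1,2,3], [1,2,4], [1,3,4], [2,3,4]

giving chain groups C_0 ≅ Z^4, C_1 ≅ Z^6, C_2 ≅ Z^4.

∂_1: C_1 → C_0 maps an edge to its endpoints' difference, ∂[p,q] = q − p. For instance
  ∂[1,2] = [2] − [1].
As a 4×6 matrix over Z this has rank 3, with invariant factors (1,1,1).

The boundary map ∂_2: C_2 → C_1 acts by ∂[p,q,r] = [q,r] − [p,r] + [p,q]. For instance
  ∂[1,2,4] = [2,4] − [1,4] + [1,2],
  ∂[1,2,3] = [2,3] − [1,3] + [1,2].
This gives a 6×4 integer matrix of rank 3; reducing to Smith normal form yields diagonal entries (1,1,1).

From H_k ≅ ker(∂_k) / im(∂_{k+1}) we obtain:

  H_1: rank ker ∂_1 − rank ∂_2 = (6 − 3) − 3 = 0, and the invariant factors of ∂_2 are all 1, so H_1 = 0.

(K is a triangulation of the 2-sphere S^2.)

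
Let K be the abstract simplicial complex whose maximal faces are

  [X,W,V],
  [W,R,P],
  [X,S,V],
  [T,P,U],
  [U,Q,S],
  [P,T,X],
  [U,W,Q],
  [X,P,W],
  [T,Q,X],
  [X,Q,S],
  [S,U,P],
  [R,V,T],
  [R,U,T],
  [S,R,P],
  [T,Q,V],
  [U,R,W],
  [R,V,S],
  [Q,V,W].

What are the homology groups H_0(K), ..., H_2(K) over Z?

We work with the vertex ordering P < Q < R < S < T < U < V < W < X. The simplices of K, each written with vertices in increasing order, are:

  0-simplices (9): P, Q, R, S, T, U, V, W, X
  1-simplices (27): PR, PS, PT, PU, PW, PX, QS, QT, QU, QV, QW, QX, RS, RT, RU, RV, RW, SU, SV, SX, TU, TV, TX, UW, VW, VX, WX
  2-simplices (18): PRS, PRW, PSU, PTU, PTX, PWX, QSU, QSX, QTV, QTX, QUW, QVW, RSV, RTU, RTV, RUW, SVX, VWX

so the chain groups are C_0 ≅ Z^9, C_1 ≅ Z^27, C_2 ≅ Z^18.

∂_1: C_1 → C_0 sends each edge [p,q] (with p < q) to q − p. For instance
  ∂UW = W − U.
This gives a 9×27 integer matrix of rank 8; reducing to Smith normal form yields diagonal entries (1,1,1,1,1,1,1,1).

The boundary map ∂_2: C_2 → C_1 acts by ∂[p,q,r] = [q,r] − [p,r] + [p,q]. For instance
  ∂PRS = RS − PS + PR,
  ∂PSU = SU − PU + PS.
This gives a 27×18 integer matrix of rank 18; reducing to Smith normal form yields diagonal entries (1,1,1,1,1,1,1,1,1,1,1,1,1,1,1,1,1,2).

From H_k ≅ ker(∂_k) / im(∂_{k+1}) we obtain:

  H_0: rank C_0 − rank ∂_1 = 9 − 8 = 1, and the invariant factors of ∂_1 are all 1, so H_0 = Z.
  H_1: rank ker ∂_1 − rank ∂_2 = (27 − 8) − 18 = 1, and ∂_2 has invariant factor 2 > 1, so H_1 = Z ⊕ Z/2Z.
  H_2: rank ker ∂_2 − rank ∂_3 = (18 − 18) − 0 = 0, and there is no ∂_3, so H_2 = 0.

H_0 ≅ Z,  H_1 ≅ Z ⊕ Z/2Z,  H_2 = 0.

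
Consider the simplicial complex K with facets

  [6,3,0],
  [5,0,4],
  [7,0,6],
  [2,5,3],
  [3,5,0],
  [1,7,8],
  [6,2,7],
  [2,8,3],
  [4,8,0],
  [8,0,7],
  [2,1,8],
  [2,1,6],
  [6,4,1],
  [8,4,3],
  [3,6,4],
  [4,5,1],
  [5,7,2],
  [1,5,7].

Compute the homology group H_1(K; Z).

We work with the vertex ordering 0 < 1 < 2 < 3 < 4 < 5 < 6 < 7 < 8. The simplices of K, each written with vertices in increasing order, are:

  0-simplices (9): [0], [1], [2], [3], [4], [5], [6], [7], [8]
  1-simplices (27): (27 of them)
  2-simplices (18): [0,3,5], [0,3,6], [0,4,5], [0,4,8], [0,6,7], [0,7,8], [1,2,6], [1,2,8], [1,4,5], [1,4,6], [1,5,7], [1,7,8], [2,3,5], [2,3,8], [2,5,7], [2,6,7], [3,4,6], [3,4,8]

giving chain groups C_0 ≅ Z^9, C_1 ≅ Z^27, C_2 ≅ Z^18.

The boundary map ∂_1: C_1 → C_0 sends each edge [p,q] (with p < q) to q − p. For instance
  ∂[1,7] = [7] − [1].
The 9×27 boundary matrix has rank 8 and Smith normal form diag(1,1,1,1,1,1,1,1).

∂_2: C_2 → C_1 acts by ∂[p,q,r] = [q,r] − [p,r] + [p,q]. For instance
  ∂[1,7,8] = [7,8] − [1,8] + [1,7],
  ∂[0,4,8] = [4,8] − [0,8] + [0,4].
The resulting 27×18 matrix has rank 18, and its Smith normal form has invariant factors (1,1,1,1,1,1,1,1,1,1,1,1,1,1,1,1,1,2).

Computing H_k = (kernel of ∂_k) / (image of ∂_{k+1}):

  H_1: rank ker ∂_1 − rank ∂_2 = (27 − 8) − 18 = 1, and ∂_2 has invariant factor 2 > 1, so H_1 = Z ⊕ Z/2Z.

H_1 ≅ Z ⊕ Z/2Z.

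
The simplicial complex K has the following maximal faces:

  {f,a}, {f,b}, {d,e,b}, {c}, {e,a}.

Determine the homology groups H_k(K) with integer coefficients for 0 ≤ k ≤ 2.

Order the vertices as a < b < c < d < e < f. Listing each simplex with vertices in this order, K has dimension 2 with simplices:

  0-simplices (6): a, b, c, d, e, f
  1-simplices (6): ae, af, bd, be, bf, de
  2-simplices (1): bde

so the chain groups are C_0 ≅ Z^6, C_1 ≅ Z^6, C_2 ≅ Z^1.

Boundary ∂_1: C_1 → C_0 sends each edge [p,q] (with p < q) to q − p. For instance
  ∂be = e − b.
This gives a 6×6 integer matrix of rank 4; reducing to Smith normal form yields diagonal entries (1,1,1,1).

Boundary ∂_2: C_2 → C_1 sends each 2-simplex [p,q,r] to [q,r] − [p,r] + [p,q]. For instance
  ∂bde = de − be + bd.
As a 6×1 matrix over Z this has rank 1, with invariant factors (1).

Now H_k = ker ∂_k / im ∂_{k+1}, so:

  H_0: rank C_0 − rank ∂_1 = 6 − 4 = 2, and the invariant factors of ∂_1 are all 1, so H_0 = Z^2.
  H_1: rank ker ∂_1 − rank ∂_2 = (6 − 4) − 1 = 1, and the invariant factors of ∂_2 are all 1, so H_1 = Z.
  H_2: rank ker ∂_2 − rank ∂_3 = (1 − 1) − 0 = 0, and there is no ∂_3, so H_2 = 0.

H_0 = Z^2,  H_1 = Z,  H_2 = 0.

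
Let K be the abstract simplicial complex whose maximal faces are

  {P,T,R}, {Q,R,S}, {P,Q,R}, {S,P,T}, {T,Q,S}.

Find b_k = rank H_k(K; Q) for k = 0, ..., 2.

We work with the vertex ordering P < Q < R < S < T. The simplices of K, each written with vertices in increasing order, are:

  0-simplices (5): P, Q, R, S, T
  1-simplices (10): PQ, PR, PS, PT, QR, QS, QT, RS, RT, ST
  2-simplices (5): PQR, PRT, PST, QRS, QST

so the chain groups are C_0 ≅ Z^5, C_1 ≅ Z^10, C_2 ≅ Z^5.

∂_1: C_1 → C_0 is given by ∂[p,q] = [q] − [p].
As a 5×10 matrix over Z this has rank 4, with invariant factors (1,1,1,1).

Boundary ∂_2: C_2 → C_1 maps a triangle to the signed sum of its edges. For instance
  ∂PRT = RT − PT + PR,
  ∂PQR = QR − PR + PQ.
The 10×5 boundary matrix has rank 5 and Smith normal form diag(1,1,1,1,1).

Computing H_k = (kernel of ∂_k) / (image of ∂_{k+1}):

  H_0: rank C_0 − rank ∂_1 = 5 − 4 = 1, and the invariant factors of ∂_1 are all 1, so H_0 ≅ Z.
  H_1: rank ker ∂_1 − rank ∂_2 = (10 − 4) − 5 = 1, and the invariant factors of ∂_2 are all 1, so H_1 ≅ Z.
  H_2: rank ker ∂_2 − rank ∂_3 = (5 − 5) − 0 = 0, and there is no ∂_3, so H_2 ≅ 0.

As a check, the Euler characteristic is 5 − 10 + 5 = 0, which agrees with 1 − 1 + 0 = 0.

Hence the Betti numbers are b_0 = 1, b_1 = 1, b_2 = 0.

b_0 = 1, b_1 = 1, b_2 = 0.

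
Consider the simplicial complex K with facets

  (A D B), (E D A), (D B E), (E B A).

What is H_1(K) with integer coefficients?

Fix the vertex order A < B < D < E and write every simplex with vertices in increasing order. Then dim K = 2 and the simplices of K are:

  0-simplices (4): A, B, D, E
  1-simplices (6): AB, AD, AE, BD, BE, DE
  2-simplices (4): ABD, ABE, ADE, BDE

so the chain groups are C_0 ≅ Z^4, C_1 ≅ Z^6, C_2 ≅ Z^4.

∂_1: C_1 → C_0 sends each edge [p,q] (with p < q) to q − p.
As a 4×6 matrix over Z this has rank 3, with invariant factors (1,1,1).

∂_2: C_2 → C_1 sends each 2-simplex [p,q,r] to [q,r] − [p,r] + [p,q]. For instance
  ∂ADE = DE − AE + AD,
  ∂ABD = BD − AD + AB.
This gives a 6×4 integer matrix of rank 3; reducing to Smith normal form yields diagonal entries (1,1,1).

Reading off H_k = ker ∂_k / im ∂_{k+1}:

  H_1: rank ker ∂_1 − rank ∂_2 = (6 − 3) − 3 = 0, and the invariant factors of ∂_2 are all 1, so H_1 = 0.

(K is a triangulation of the 2-sphere S^2.)

H_1 = 0.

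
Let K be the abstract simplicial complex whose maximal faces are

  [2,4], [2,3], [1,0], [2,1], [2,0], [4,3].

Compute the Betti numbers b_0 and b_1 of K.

b_0 = 1, b_1 = 2.

Take the total order 0 < 1 < 2 < 3 < 4 on the vertex set. Then K (dimension 1) consists of the simplices:

  0-simplices (5): [0], [1], [2], [3], [4]
  1-simplices (6): [0,1], [0,2], [1,2], [2,3], [2,4], [3,4]

giving chain groups C_0 ≅ Z^5, C_1 ≅ Z^6.

∂_1: C_1 → C_0 maps an edge to its endpoints' difference, ∂[p,q] = q − p.
As a 5×6 matrix over Z this has rank 4, with invariant factors (1,1,1,1).

From H_k ≅ ker(∂_k) / im(∂_{k+1}) we obtain:

  H_0: rank C_0 − rank ∂_1 = 5 − 4 = 1, and the invariant factors of ∂_1 are all 1, so H_0 ≅ Z.
  H_1: rank ker ∂_1 − rank ∂_2 = (6 − 4) − 0 = 2, and there is no ∂_2, so H_1 ≅ Z^2.

(K is a triangulation of a wedge of 2 circles.)

Hence the Betti numbers are b_0 = 1, b_1 = 2.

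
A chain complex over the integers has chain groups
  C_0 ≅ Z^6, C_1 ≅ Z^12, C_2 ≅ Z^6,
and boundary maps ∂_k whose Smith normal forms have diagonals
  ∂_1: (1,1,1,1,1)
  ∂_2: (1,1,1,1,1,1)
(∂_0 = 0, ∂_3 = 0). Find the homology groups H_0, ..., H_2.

H_0 ≅ Z,  H_1 ≅ Z,  H_2 = 0.

H_0: b_0 = 6 − 0 − 5 = 1; torsion from ∂_1 factors > 1: none. So H_0 ≅ Z.
H_1: b_1 = 12 − 5 − 6 = 1; torsion from ∂_2 factors > 1: none. So H_1 ≅ Z.
H_2: b_2 = 6 − 6 − 0 = 0; torsion from ∂_3 factors > 1: none. So H_2 ≅ 0.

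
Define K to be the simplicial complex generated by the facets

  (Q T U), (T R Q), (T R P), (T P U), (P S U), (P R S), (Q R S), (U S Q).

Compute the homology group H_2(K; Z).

Order the vertices as P < Q < R < S < T < U. Listing each simplex with vertices in this order, K has dimension 2 with simplices:

  0-simplices (6): P, Q, R, S, T, U
  1-simplices (12): PR, PS, PT, PU, QR, QS, QT, QU, RS, RT, SU, TU
  2-simplices (8): PRS, PRT, PSU, PTU, QRS, QRT, QSU, QTU

so the chain groups are C_0 ≅ Z^6, C_1 ≅ Z^12, C_2 ≅ Z^8.

The boundary map ∂_1: C_1 → C_0 is given by ∂[p,q] = [q] − [p].
The 6×12 boundary matrix has rank 5 and Smith normal form diag(1,1,1,1,1).

The boundary map ∂_2: C_2 → C_1 acts by ∂[p,q,r] = [q,r] − [p,r] + [p,q]. For instance
  ∂PRT = RT − PT + PR,
  ∂QRS = RS − QS + QR.
The resulting 12×8 matrix has rank 7, and its Smith normal form has invariant factors (1,1,1,1,1,1,1).

Computing H_k = (kernel of ∂_k) / (image of ∂_{k+1}):

  H_2: rank ker ∂_2 − rank ∂_3 = (8 − 7) − 0 = 1, and there is no ∂_3, so H_2 ≅ Z.

H_2 ≅ Z.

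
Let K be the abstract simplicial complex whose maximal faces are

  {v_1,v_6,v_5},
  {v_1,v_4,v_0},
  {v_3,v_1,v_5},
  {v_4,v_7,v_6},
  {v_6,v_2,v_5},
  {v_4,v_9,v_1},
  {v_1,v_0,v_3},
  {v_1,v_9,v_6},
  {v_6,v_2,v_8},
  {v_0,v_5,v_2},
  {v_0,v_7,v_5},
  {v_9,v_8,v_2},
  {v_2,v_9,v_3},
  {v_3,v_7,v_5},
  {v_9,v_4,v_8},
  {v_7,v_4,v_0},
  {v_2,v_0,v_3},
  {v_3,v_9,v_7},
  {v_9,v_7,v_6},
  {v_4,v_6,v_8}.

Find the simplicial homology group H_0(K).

H_0 ≅ Z.

We work with the vertex ordering v_0 < v_1 < v_2 < v_3 < v_4 < v_5 < v_6 < v_7 < v_8 < v_9. The simplices of K, each written with vertices in increasing order, are:

  0-simplices (10): [v_0], [v_1], [v_2], [v_3], [v_4], [v_5], [v_6], [v_7], [v_8], [v_9]
  1-simplices (30): (30 of them)
  2-simplices (20): (20 of them)

giving chain groups C_0 ≅ Z^10, C_1 ≅ Z^30, C_2 ≅ Z^20.

Boundary ∂_1: C_1 → C_0 is given by ∂[p,q] = [q] − [p].
As a 10×30 matrix over Z this has rank 9, with invariant factors (1,1,1,1,1,1,1,1,1).

The boundary map ∂_2: C_2 → C_1 sends each 2-simplex [p,q,r] to [q,r] − [p,r] + [p,q]. For instance
  ∂[v_6,v_7,v_9] = [v_7,v_9] − [v_6,v_9] + [v_6,v_7],
  ∂[v_1,v_5,v_6] = [v_5,v_6] − [v_1,v_6] + [v_1,v_5].
The 30×20 boundary matrix has rank 20 and Smith normal form diag(1,1,1,1,1,1,1,1,1,1,1,1,1,1,1,1,1,1,1,2).

Now H_k = ker ∂_k / im ∂_{k+1}, so:

  H_0: rank C_0 − rank ∂_1 = 10 − 9 = 1, and the invariant factors of ∂_1 are all 1, so H_0 = Z.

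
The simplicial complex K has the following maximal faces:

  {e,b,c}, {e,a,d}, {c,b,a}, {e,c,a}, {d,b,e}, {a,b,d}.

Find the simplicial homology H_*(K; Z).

Fix the vertex order a < b < c < d < e and write every simplex with vertices in increasing order. Then dim K = 2 and the simplices of K are:

  0-simplices (5): a, b, c, d, e
  1-simplices (9): ab, ac, ad, ae, bc, bd, be, ce, de
  2-simplices (6): abc, abd, ace, ade, bce, bde

Hence C_0 ≅ Z^5, C_1 ≅ Z^9, C_2 ≅ Z^6.

The boundary map ∂_1: C_1 → C_0 sends each edge [p,q] (with p < q) to q − p.
As a 5×9 matrix over Z this has rank 4, with invariant factors (1,1,1,1).

Boundary ∂_2: C_2 → C_1 maps a triangle to the signed sum of its edges. For instance
  ∂bde = de − be + bd,
  ∂ade = de − ae + ad.
The 9×6 boundary matrix has rank 5 and Smith normal form diag(1,1,1,1,1).

Now H_k = ker ∂_k / im ∂_{k+1}, so:

  H_0: rank C_0 − rank ∂_1 = 5 − 4 = 1, and the invariant factors of ∂_1 are all 1, so H_0 = Z.
  H_1: rank ker ∂_1 − rank ∂_2 = (9 − 4) − 5 = 0, and the invariant factors of ∂_2 are all 1, so H_1 = 0.
  H_2: rank ker ∂_2 − rank ∂_3 = (6 − 5) − 0 = 1, and there is no ∂_3, so H_2 = Z.

H_0 = Z,  H_1 = 0,  H_2 = Z.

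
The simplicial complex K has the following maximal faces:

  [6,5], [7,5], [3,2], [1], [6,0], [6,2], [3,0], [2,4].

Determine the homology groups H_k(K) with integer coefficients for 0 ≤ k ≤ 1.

Fix the vertex order 0 < 1 < 2 < 3 < 4 < 5 < 6 < 7 and write every simplex with vertices in increasing order. Then dim K = 1 and the simplices of K are:

  0-simplices (8): [0], [1], [2], [3], [4], [5], [6], [7]
  1-simplices (7): [0,3], [0,6], [2,3], [2,4], [2,6], [5,6], [5,7]

giving chain groups C_0 ≅ Z^8, C_1 ≅ Z^7.

The boundary map ∂_1: C_1 → C_0 is given by ∂[p,q] = [q] − [p]. For instance
  ∂[5,6] = [6] − [5].
As a 8×7 matrix over Z this has rank 6, with invariant factors (1,1,1,1,1,1).

Reading off H_k = ker ∂_k / im ∂_{k+1}:

  H_0: rank C_0 − rank ∂_1 = 8 − 6 = 2, and the invariant factors of ∂_1 are all 1, so H_0 = Z^2.
  H_1: rank ker ∂_1 − rank ∂_2 = (7 − 6) − 0 = 1, and there is no ∂_2, so H_1 = Z.

H_0 ≅ Z^2,  H_1 ≅ Z.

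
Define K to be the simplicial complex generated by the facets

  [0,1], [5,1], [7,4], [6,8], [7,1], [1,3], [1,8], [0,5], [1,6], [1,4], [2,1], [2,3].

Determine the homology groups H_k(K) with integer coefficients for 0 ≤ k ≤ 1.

Fix the vertex order 0 < 1 < 2 < 3 < 4 < 5 < 6 < 7 < 8 and write every simplex with vertices in increasing order. Then dim K = 1 and the simplices of K are:

  0-simplices (9): [0], [1], [2], [3], [4], [5], [6], [7], [8]
  1-simplices (12): [0,1], [0,5], [1,2], [1,3], [1,4], [1,5], [1,6], [1,7], [1,8], [2,3], [4,7], [6,8]

so the chain groups are C_0 ≅ Z^9, C_1 ≅ Z^12.

The boundary map ∂_1: C_1 → C_0 sends each edge [p,q] (with p < q) to q − p. For instance
  ∂[1,6] = [6] − [1].
This gives a 9×12 integer matrix of rank 8; reducing to Smith normal form yields diagonal entries (1,1,1,1,1,1,1,1).

Now H_k = ker ∂_k / im ∂_{k+1}, so:

  H_0: rank C_0 − rank ∂_1 = 9 − 8 = 1, and the invariant factors of ∂_1 are all 1, so H_0 = Z.
  H_1: rank ker ∂_1 − rank ∂_2 = (12 − 8) − 0 = 4, and there is no ∂_2, so H_1 = Z^4.

(K is a triangulation of a wedge of 4 circles.)

H_0 ≅ Z,  H_1 ≅ Z^4.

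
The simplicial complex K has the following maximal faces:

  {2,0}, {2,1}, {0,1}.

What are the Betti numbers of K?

Order the vertices as 0 < 1 < 2. Listing each simplex with vertices in this order, K has dimension 1 with simplices:

  0-simplices (3): [0], [1], [2]
  1-simplices (3): [0,1], [0,2], [1,2]

so the chain groups are C_0 ≅ Z^3, C_1 ≅ Z^3.

∂_1: C_1 → C_0 is given by ∂[p,q] = [q] − [p].
This gives a 3×3 integer matrix of rank 2; reducing to Smith normal form yields diagonal entries (1,1).

Computing H_k = (kernel of ∂_k) / (image of ∂_{k+1}):

  H_0: rank C_0 − rank ∂_1 = 3 − 2 = 1, and the invariant factors of ∂_1 are all 1, so H_0 = Z.
  H_1: rank ker ∂_1 − rank ∂_2 = (3 − 2) − 0 = 1, and there is no ∂_2, so H_1 = Z.

Hence the Betti numbers are b_0 = 1, b_1 = 1.

b_0 = 1, b_1 = 1.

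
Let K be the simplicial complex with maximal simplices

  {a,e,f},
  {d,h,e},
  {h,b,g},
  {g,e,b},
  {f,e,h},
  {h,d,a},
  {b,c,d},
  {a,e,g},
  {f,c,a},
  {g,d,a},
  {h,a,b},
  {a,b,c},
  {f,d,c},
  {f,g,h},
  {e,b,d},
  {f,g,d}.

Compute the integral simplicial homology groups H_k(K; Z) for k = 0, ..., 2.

Fix the vertex order a < b < c < d < e < f < g < h and write every simplex with vertices in increasing order. Then dim K = 2 and the simplices of K are:

  0-simplices (8): a, b, c, d, e, f, g, h
  1-simplices (24): ab, ac, ad, ae, af, ag, ah, bc, bd, be, bg, bh, cd, cf, de, df, dg, dh, ef, eg, eh, fg, fh, gh
  2-simplices (16): abc, abh, acf, adg, adh, aef, aeg, bcd, bde, beg, bgh, cdf, deh, dfg, efh, fgh

giving chain groups C_0 ≅ Z^8, C_1 ≅ Z^24, C_2 ≅ Z^16.

∂_1: C_1 → C_0 sends each edge [p,q] (with p < q) to q − p. For instance
  ∂de = e − d.
This gives a 8×24 integer matrix of rank 7; reducing to Smith normal form yields diagonal entries (1,1,1,1,1,1,1).

Boundary ∂_2: C_2 → C_1 maps a triangle to the signed sum of its edges. For instance
  ∂abc = bc − ac + ab,
  ∂bcd = cd − bd + bc.
The 24×16 boundary matrix has rank 15 and Smith normal form diag(1,1,1,1,1,1,1,1,1,1,1,1,1,1,1).

Now H_k = ker ∂_k / im ∂_{k+1}, so:

  H_0: rank C_0 − rank ∂_1 = 8 − 7 = 1, and the invariant factors of ∂_1 are all 1, so H_0 = Z.
  H_1: rank ker ∂_1 − rank ∂_2 = (24 − 7) − 15 = 2, and the invariant factors of ∂_2 are all 1, so H_1 = Z^2.
  H_2: rank ker ∂_2 − rank ∂_3 = (16 − 15) − 0 = 1, and there is no ∂_3, so H_2 = Z.

(K is a triangulation of the torus T^2.)

H_0 = Z,  H_1 = Z^2,  H_2 = Z.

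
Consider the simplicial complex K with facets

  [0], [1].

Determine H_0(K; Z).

Fix the vertex order 0 < 1 and write every simplex with vertices in increasing order. Then dim K = 0 and the simplices of K are:

  0-simplices (2): [0], [1]

giving chain groups C_0 ≅ Z^2.

Computing H_k = (kernel of ∂_k) / (image of ∂_{k+1}):

  H_0: rank C_0 − rank ∂_1 = 2 − 0 = 2, and there is no ∂_1, so H_0 = Z^2.

(K is a triangulation of a set of 2 points.)

H_0 = Z^2.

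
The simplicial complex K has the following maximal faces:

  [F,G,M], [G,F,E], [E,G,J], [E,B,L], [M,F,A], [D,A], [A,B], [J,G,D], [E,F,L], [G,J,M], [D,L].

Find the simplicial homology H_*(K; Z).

Order the vertices as A < B < D < E < F < G < J < L < M. Listing each simplex with vertices in this order, K has dimension 2 with simplices:

  0-simplices (9): A, B, D, E, F, G, J, L, M
  1-simplices (19): AB, AD, AF, AM, BE, BL, DG, DJ, DL, EF, EG, EJ, EL, FG, FL, FM, GJ, GM, JM
  2-simplices (8): AFM, BEL, DGJ, EFG, EFL, EGJ, FGM, GJM

so the chain groups are C_0 ≅ Z^9, C_1 ≅ Z^19, C_2 ≅ Z^8.

The boundary map ∂_1: C_1 → C_0 maps an edge to its endpoints' difference, ∂[p,q] = q − p. For instance
  ∂BE = E − B.
The 9×19 boundary matrix has rank 8 and Smith normal form diag(1,1,1,1,1,1,1,1).

Boundary ∂_2: C_2 → C_1 acts by ∂[p,q,r] = [q,r] − [p,r] + [p,q]. For instance
  ∂EFG = FG − EG + EF,
  ∂BEL = EL − BL + BE.
The resulting 19×8 matrix has rank 8, and its Smith normal form has invariant factors (1,1,1,1,1,1,1,1).

Computing H_k = (kernel of ∂_k) / (image of ∂_{k+1}):

  H_0: rank C_0 − rank ∂_1 = 9 − 8 = 1, and the invariant factors of ∂_1 are all 1, so H_0 = Z.
  H_1: rank ker ∂_1 − rank ∂_2 = (19 − 8) − 8 = 3, and the invariant factors of ∂_2 are all 1, so H_1 = Z^3.
  H_2: rank ker ∂_2 − rank ∂_3 = (8 − 8) − 0 = 0, and there is no ∂_3, so H_2 = 0.

As a check, the Euler characteristic is 9 − 19 + 8 = -2, which agrees with 1 − 3 + 0 = -2.

H_0 ≅ Z,  H_1 ≅ Z^3,  H_2 = 0.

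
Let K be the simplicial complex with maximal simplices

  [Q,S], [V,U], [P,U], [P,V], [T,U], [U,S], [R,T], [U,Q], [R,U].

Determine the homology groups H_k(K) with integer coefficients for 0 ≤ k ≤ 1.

K has 7 vertices, 9 edges.
rank ∂_0 = 0, rank ∂_1 = 6 ⇒ b_0 = 7 − 0 − 6 = 1; all invariant factors of ∂_1 are 1 so no torsion. So H_0 ≅ Z.
rank ∂_1 = 6, rank ∂_2 = 0 ⇒ b_1 = 9 − 6 − 0 = 3. So H_1 ≅ Z^3.

H_0 = Z,  H_1 = Z^3.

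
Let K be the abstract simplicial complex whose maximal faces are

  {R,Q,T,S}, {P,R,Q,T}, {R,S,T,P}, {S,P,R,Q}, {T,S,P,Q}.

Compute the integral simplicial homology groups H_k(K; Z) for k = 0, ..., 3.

Order the vertices as P < Q < R < S < T. Listing each simplex with vertices in this order, K has dimension 3 with simplices:

  0-simplices (5): P, Q, R, S, T
  1-simplices (10): PQ, PR, PS, PT, QR, QS, QT, RS, RT, ST
  2-simplices (10): PQR, PQS, PQT, PRS, PRT, PST, QRS, QRT, QST, RST
  3-simplices (5): PQRS, PQRT, PQST, PRST, QRST

giving chain groups C_0 ≅ Z^5, C_1 ≅ Z^10, C_2 ≅ Z^10, C_3 ≅ Z^5.

Boundary ∂_1: C_1 → C_0 sends each edge [p,q] (with p < q) to q − p. For instance
  ∂ST = T − S.
The 5×10 boundary matrix has rank 4 and Smith normal form diag(1,1,1,1).

∂_2: C_2 → C_1 sends each 2-simplex [p,q,r] to [q,r] − [p,r] + [p,q]. For instance
  ∂PQS = QS − PS + PQ,
  ∂PRS = RS − PS + PR.
The 10×10 boundary matrix has rank 6 and Smith normal form diag(1,1,1,1,1,1).

∂_3: C_3 → C_2 sends each 3-simplex σ to the alternating sum Σ_i (−1)^i (σ with its i-th vertex removed). For instance
  ∂QRST = RST − QST + QRT − QRS,
  ∂PQRT = QRT − PRT + PQT − PQR.
The 10×5 boundary matrix has rank 4 and Smith normal form diag(1,1,1,1).

Reading off H_k = ker ∂_k / im ∂_{k+1}:

  H_0: rank C_0 − rank ∂_1 = 5 − 4 = 1, and the invariant factors of ∂_1 are all 1, so H_0 ≅ Z.
  H_1: rank ker ∂_1 − rank ∂_2 = (10 − 4) − 6 = 0, and the invariant factors of ∂_2 are all 1, so H_1 ≅ 0.
  H_2: rank ker ∂_2 − rank ∂_3 = (10 − 6) − 4 = 0, and the invariant factors of ∂_3 are all 1, so H_2 ≅ 0.
  H_3: rank ker ∂_3 − rank ∂_4 = (5 − 4) − 0 = 1, and there is no ∂_4, so H_3 ≅ Z.

H_0 = Z,  H_1 = 0,  H_2 = 0,  H_3 = Z.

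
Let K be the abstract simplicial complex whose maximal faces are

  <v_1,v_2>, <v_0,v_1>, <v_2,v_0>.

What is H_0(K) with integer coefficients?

H_0 = Z.

We work with the vertex ordering v_0 < v_1 < v_2. The simplices of K, each written with vertices in increasing order, are:

  0-simplices (3): [v_0], [v_1], [v_2]
  1-simplices (3): [v_0,v_1], [v_0,v_2], [v_1,v_2]

so the chain groups are C_0 ≅ Z^3, C_1 ≅ Z^3.

Boundary ∂_1: C_1 → C_0 maps an edge to its endpoints' difference, ∂[p,q] = q − p. For instance
  ∂[v_0,v_2] = [v_2] − [v_0].
The resulting 3×3 matrix has rank 2, and its Smith normal form has invariant factors (1,1).

Computing H_k = (kernel of ∂_k) / (image of ∂_{k+1}):

  H_0: rank C_0 − rank ∂_1 = 3 − 2 = 1, and the invariant factors of ∂_1 are all 1, so H_0 = Z.

(K is a triangulation of the circle S^1.)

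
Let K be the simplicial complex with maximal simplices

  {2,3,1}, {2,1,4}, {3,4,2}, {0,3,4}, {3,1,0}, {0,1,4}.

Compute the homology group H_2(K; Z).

Take the total order 0 < 1 < 2 < 3 < 4 on the vertex set. Then K (dimension 2) consists of the simplices:

  0-simplices (5): [0], [1], [2], [3], [4]
  1-simplices (9): [0,1], [0,3], [0,4], [1,2], [1,3], [1,4], [2,3], [2,4], [3,4]
  2-simplices (6): [0,1,3], [0,1,4], [0,3,4], [1,2,3], [1,2,4], [2,3,4]

giving chain groups C_0 ≅ Z^5, C_1 ≅ Z^9, C_2 ≅ Z^6.

The boundary map ∂_1: C_1 → C_0 sends each edge [p,q] (with p < q) to q − p. For instance
  ∂[0,4] = [4] − [0].
This gives a 5×9 integer matrix of rank 4; reducing to Smith normal form yields diagonal entries (1,1,1,1).

∂_2: C_2 → C_1 sends each 2-simplex [p,q,r] to [q,r] − [p,r] + [p,q]. For instance
  ∂[1,2,3] = [2,3] − [1,3] + [1,2],
  ∂[0,1,3] = [1,3] − [0,3] + [0,1].
This gives a 9×6 integer matrix of rank 5; reducing to Smith normal form yields diagonal entries (1,1,1,1,1).

From H_k ≅ ker(∂_k) / im(∂_{k+1}) we obtain:

  H_2: rank ker ∂_2 − rank ∂_3 = (6 − 5) − 0 = 1, and there is no ∂_3, so H_2 ≅ Z.

(K is a triangulation of the 2-sphere S^2.)

H_2 ≅ Z.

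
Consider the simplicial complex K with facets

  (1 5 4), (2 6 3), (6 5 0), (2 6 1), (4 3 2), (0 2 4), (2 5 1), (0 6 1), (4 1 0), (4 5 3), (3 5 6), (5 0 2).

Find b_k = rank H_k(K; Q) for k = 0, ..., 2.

K has 7 vertices, 18 edges, 12 triangles.
rank ∂_0 = 0, rank ∂_1 = 6 ⇒ b_0 = 7 − 0 − 6 = 1; all invariant factors of ∂_1 are 1 so no torsion. So H_0 = Z.
rank ∂_1 = 6, rank ∂_2 = 12 ⇒ b_1 = 18 − 6 − 12 = 0; ∂_2 has invariant factor(s) [2] giving torsion. So H_1 = Z/2Z.
rank ∂_2 = 12, rank ∂_3 = 0 ⇒ b_2 = 12 − 12 − 0 = 0. So H_2 = 0.

b_0 = 1, b_1 = 0, b_2 = 0.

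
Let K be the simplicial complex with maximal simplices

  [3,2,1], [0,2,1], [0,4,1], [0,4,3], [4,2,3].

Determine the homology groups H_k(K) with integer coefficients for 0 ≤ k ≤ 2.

H_0 = Z,  H_1 = Z,  H_2 = 0.

K has 5 vertices, 10 edges, 5 triangles.
rank ∂_0 = 0, rank ∂_1 = 4 ⇒ b_0 = 5 − 0 − 4 = 1; all invariant factors of ∂_1 are 1 so no torsion. So H_0 = Z.
rank ∂_1 = 4, rank ∂_2 = 5 ⇒ b_1 = 10 − 4 − 5 = 1; all invariant factors of ∂_2 are 1 so no torsion. So H_1 = Z.
rank ∂_2 = 5, rank ∂_3 = 0 ⇒ b_2 = 5 − 5 − 0 = 0. So H_2 = 0.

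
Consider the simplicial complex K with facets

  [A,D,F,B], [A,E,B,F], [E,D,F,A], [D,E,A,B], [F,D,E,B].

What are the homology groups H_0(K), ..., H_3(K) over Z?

We work with the vertex ordering A < B < D < E < F. The simplices of K, each written with vertices in increasing order, are:

  0-simplices (5): A, B, D, E, F
  1-simplices (10): AB, AD, AE, AF, BD, BE, BF, DE, DF, EF
  2-simplices (10): ABD, ABE, ABF, ADE, ADF, AEF, BDE, BDF, BEF, DEF
  3-simplices (5): ABDE, ABDF, ABEF, ADEF, BDEF

so the chain groups are C_0 ≅ Z^5, C_1 ≅ Z^10, C_2 ≅ Z^10, C_3 ≅ Z^5.

Boundary ∂_1: C_1 → C_0 maps an edge to its endpoints' difference, ∂[p,q] = q − p. For instance
  ∂AD = D − A.
This gives a 5×10 integer matrix of rank 4; reducing to Smith normal form yields diagonal entries (1,1,1,1).

Boundary ∂_2: C_2 → C_1 sends each 2-simplex [p,q,r] to [q,r] − [p,r] + [p,q]. For instance
  ∂ADE = DE − AE + AD,
  ∂BDE = DE − BE + BD.
The 10×10 boundary matrix has rank 6 and Smith normal form diag(1,1,1,1,1,1).

The boundary map ∂_3: C_3 → C_2 sends each 3-simplex σ to the alternating sum Σ_i (−1)^i (σ with its i-th vertex removed). For instance
  ∂ADEF = DEF − AEF + ADF − ADE,
  ∂BDEF = DEF − BEF + BDF − BDE.
The resulting 10×5 matrix has rank 4, and its Smith normal form has invariant factors (1,1,1,1).

Reading off H_k = ker ∂_k / im ∂_{k+1}:

  H_0: rank C_0 − rank ∂_1 = 5 − 4 = 1, and the invariant factors of ∂_1 are all 1, so H_0 = Z.
  H_1: rank ker ∂_1 − rank ∂_2 = (10 − 4) − 6 = 0, and the invariant factors of ∂_2 are all 1, so H_1 = 0.
  H_2: rank ker ∂_2 − rank ∂_3 = (10 − 6) − 4 = 0, and the invariant factors of ∂_3 are all 1, so H_2 = 0.
  H_3: rank ker ∂_3 − rank ∂_4 = (5 − 4) − 0 = 1, and there is no ∂_4, so H_3 = Z.

As a check, the Euler characteristic is 5 − 10 + 10 − 5 = 0, which agrees with 1 − 0 + 0 − 1 = 0.

H_0 ≅ Z,  H_1 = 0,  H_2 = 0,  H_3 ≅ Z.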